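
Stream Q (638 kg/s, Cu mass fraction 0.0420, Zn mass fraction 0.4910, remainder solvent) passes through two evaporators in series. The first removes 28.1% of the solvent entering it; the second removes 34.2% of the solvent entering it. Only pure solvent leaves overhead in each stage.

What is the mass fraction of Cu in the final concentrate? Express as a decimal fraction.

0.0557

solvent in feed = 638×0.467 = 297.95 kg/s.
After stage 1: solvent left = (1−0.281)×297.95 = 214.22; stream total = 554.28 kg/s.
After stage 2: solvent left = (1−0.342)×214.22 = 140.96; final concentrate = 481.01 kg/s.
Cu fraction = 26.796/481.01 = 0.0557.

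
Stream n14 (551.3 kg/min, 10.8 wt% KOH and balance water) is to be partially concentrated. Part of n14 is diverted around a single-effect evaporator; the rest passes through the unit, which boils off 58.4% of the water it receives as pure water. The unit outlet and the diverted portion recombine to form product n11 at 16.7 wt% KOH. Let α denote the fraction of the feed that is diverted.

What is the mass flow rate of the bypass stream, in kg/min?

All 551.3×0.108 = 59.54 kg/min of KOH reaches n11, so n11 = 59.54/0.167 = 356.53 kg/min and vapour = 194.77 kg/min.
The evaporator receives (1−α)·551.3 of feed at 0.892 water and removes 0.584 of that water:
0.584×0.892×(1−α)×551.3 = 194.77
(1−α) = 194.77/287.19 = 0.6782;  α = 0.3218.
Bypass flow = 0.3218×551.3 = 177.41 kg/min.

177.4 kg/min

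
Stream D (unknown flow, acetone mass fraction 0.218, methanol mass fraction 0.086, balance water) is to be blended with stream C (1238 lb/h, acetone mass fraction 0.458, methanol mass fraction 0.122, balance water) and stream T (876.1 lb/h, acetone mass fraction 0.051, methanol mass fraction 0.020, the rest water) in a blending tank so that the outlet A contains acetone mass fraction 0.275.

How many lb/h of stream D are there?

Let D be the unknown flow. Total out = 2114.1 + D.
acetone balance: 611.69 + 0.218·D = 0.275·(2114.1 + D)
(0.218 − 0.275)·D = 0.275×2114.1 − 611.69 = -30.308
D = -30.308 / -0.057 = 531.71 lb/h

531.7 lb/h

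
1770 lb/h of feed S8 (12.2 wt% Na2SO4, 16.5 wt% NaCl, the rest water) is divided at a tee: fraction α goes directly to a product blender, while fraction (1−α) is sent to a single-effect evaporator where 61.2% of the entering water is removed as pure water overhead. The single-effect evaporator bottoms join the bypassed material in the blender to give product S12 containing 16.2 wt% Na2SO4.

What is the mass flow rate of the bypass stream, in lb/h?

All 1770×0.122 = 215.94 lb/h of Na2SO4 reaches S12, so S12 = 215.94/0.162 = 1333 lb/h and vapour = 437.04 lb/h.
The evaporator receives (1−α)·1770 of feed at 0.713 water and removes 0.612 of that water:
0.612×0.713×(1−α)×1770 = 437.04
(1−α) = 437.04/772.35 = 0.5659;  α = 0.4341.
Bypass flow = 0.4341×1770 = 768.44 lb/h.

768.4 lb/h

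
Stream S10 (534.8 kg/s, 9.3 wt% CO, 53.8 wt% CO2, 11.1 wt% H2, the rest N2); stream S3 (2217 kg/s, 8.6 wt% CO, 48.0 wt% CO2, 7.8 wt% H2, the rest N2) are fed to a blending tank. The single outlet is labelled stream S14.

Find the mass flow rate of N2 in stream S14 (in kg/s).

N2 out = N2 in = 534.8×0.258 + 2217×0.356 = 927.23 kg/s.

927.2 kg/s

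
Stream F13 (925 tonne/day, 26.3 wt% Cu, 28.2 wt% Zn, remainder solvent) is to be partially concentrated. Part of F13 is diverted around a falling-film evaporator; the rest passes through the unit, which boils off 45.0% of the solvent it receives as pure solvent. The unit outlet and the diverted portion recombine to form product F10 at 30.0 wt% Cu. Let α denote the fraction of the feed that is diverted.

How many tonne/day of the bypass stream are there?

367.8 tonne/day

All 925×0.263 = 243.28 tonne/day of Cu reaches F10, so F10 = 243.28/0.300 = 810.92 tonne/day and vapour = 114.08 tonne/day.
The evaporator receives (1−α)·925 of feed at 0.455 solvent and removes 0.450 of that solvent:
0.450×0.455×(1−α)×925 = 114.08
(1−α) = 114.08/189.39 = 0.6024;  α = 0.3976.
Bypass flow = 0.3976×925 = 367.82 tonne/day.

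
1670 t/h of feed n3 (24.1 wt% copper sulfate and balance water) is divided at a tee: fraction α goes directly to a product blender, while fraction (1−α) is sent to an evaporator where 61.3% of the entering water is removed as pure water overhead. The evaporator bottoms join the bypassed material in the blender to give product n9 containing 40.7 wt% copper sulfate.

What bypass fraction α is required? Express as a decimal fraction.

0.123

All 1670×0.241 = 402.47 t/h of copper sulfate reaches n9, so n9 = 402.47/0.407 = 988.87 t/h and vapour = 681.13 t/h.
The evaporator receives (1−α)·1670 of feed at 0.759 water and removes 0.613 of that water:
0.613×0.759×(1−α)×1670 = 681.13
(1−α) = 681.13/777 = 0.8766;  α = 0.1234.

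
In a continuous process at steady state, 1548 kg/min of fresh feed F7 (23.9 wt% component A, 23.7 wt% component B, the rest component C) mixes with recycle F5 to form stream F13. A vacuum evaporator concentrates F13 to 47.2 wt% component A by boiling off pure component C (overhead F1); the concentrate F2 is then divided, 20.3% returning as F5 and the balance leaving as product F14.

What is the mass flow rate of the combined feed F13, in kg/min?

Overall component A balance (none leaves overhead): component A in fresh feed = component A in product, i.e. 1548×0.239 = (1−0.203)·F2·0.472.
F2 = 369.97/(0.472×0.797) = 983.49 kg/min.
Recycle F5 = 0.203×983.49 = 199.65 kg/min.
Combined feed F13 = 1548 + 199.65 = 1747.6 kg/min.

1748 kg/min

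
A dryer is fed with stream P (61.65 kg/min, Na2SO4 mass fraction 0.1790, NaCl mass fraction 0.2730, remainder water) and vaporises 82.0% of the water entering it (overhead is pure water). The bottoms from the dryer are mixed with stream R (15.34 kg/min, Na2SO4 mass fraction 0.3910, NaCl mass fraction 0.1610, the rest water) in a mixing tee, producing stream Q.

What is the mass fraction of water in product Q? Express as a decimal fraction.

Vapour removed = 0.820×0.548×61.65 = 27.703 kg/min; concentrate = 33.947 kg/min.
water reaching the mixer = 6.0812 (from concentrate) + 15.34×0.448 = 12.953 kg/min.
Product flow = 33.947 + 15.34 = 49.287 kg/min; water fraction = 0.2628.

0.2628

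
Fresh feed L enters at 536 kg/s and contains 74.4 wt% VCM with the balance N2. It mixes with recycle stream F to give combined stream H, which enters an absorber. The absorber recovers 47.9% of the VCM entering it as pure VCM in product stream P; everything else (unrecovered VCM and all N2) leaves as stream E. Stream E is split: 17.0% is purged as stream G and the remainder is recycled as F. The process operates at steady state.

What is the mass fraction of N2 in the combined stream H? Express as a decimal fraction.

0.5346

N2 enters only via L and leaves only via the purge: 536×0.256 = 0.170×(N2 in E), and the absorber passes all N2, so N2 in H = N2 in E = 807.15 kg/s.
VCM in H: m_A = 536×0.744 + (1−0.170)·(1−0.479)·m_A, so m_A = 398.78/0.5676 = 702.62 kg/s.
H = 702.62 + 807.15 = 1509.8 kg/s.
N2 fraction in H = 807.15/1509.8 = 0.5346.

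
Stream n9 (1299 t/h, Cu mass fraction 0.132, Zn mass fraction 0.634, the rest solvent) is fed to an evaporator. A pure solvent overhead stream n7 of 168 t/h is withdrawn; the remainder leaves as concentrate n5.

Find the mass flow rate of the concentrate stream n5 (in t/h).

Concentrate = 1299 − 168 = 1131 t/h.

1131 t/h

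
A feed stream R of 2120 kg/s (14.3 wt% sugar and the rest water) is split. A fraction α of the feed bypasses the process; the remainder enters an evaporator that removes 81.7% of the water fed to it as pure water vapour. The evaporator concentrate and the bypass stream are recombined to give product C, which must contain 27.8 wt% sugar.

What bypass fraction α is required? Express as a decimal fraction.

0.306

All 2120×0.143 = 303.16 kg/s of sugar reaches C, so C = 303.16/0.278 = 1090.5 kg/s and vapour = 1029.5 kg/s.
The evaporator receives (1−α)·2120 of feed at 0.857 water and removes 0.817 of that water:
0.817×0.857×(1−α)×2120 = 1029.5
(1−α) = 1029.5/1484.4 = 0.6936;  α = 0.3064.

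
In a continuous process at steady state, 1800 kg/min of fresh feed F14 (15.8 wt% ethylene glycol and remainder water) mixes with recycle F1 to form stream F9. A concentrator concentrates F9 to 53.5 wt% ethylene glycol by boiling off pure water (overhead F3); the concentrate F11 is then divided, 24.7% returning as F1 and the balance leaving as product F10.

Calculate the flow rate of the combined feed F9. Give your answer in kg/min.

Overall ethylene glycol balance (none leaves overhead): ethylene glycol in fresh feed = ethylene glycol in product, i.e. 1800×0.158 = (1−0.247)·F11·0.535.
F11 = 284.4/(0.535×0.753) = 705.96 kg/min.
Recycle F1 = 0.247×705.96 = 174.37 kg/min.
Combined feed F9 = 1800 + 174.37 = 1974.4 kg/min.

1974 kg/min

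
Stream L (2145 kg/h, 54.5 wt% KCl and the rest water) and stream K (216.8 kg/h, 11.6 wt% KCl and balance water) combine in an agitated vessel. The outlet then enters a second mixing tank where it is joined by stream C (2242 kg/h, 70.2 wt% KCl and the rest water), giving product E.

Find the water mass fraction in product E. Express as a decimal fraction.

Overall, product flow = 4603.8 kg/h.
water in = 2145×0.455 + 216.8×0.884 + 2242×0.298 = 1835.7 kg/h.
water fraction in E = 0.399.

0.399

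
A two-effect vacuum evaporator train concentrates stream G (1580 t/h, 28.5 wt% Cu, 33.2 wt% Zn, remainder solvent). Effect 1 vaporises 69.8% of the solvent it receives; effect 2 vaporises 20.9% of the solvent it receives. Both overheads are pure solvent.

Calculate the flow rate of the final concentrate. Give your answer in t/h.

1119 t/h

solvent in feed = 1580×0.383 = 605.14 t/h.
After stage 1: solvent left = (1−0.698)×605.14 = 182.75; stream total = 1157.6 t/h.
After stage 2: solvent left = (1−0.209)×182.75 = 144.56; final concentrate = 1119.4 t/h.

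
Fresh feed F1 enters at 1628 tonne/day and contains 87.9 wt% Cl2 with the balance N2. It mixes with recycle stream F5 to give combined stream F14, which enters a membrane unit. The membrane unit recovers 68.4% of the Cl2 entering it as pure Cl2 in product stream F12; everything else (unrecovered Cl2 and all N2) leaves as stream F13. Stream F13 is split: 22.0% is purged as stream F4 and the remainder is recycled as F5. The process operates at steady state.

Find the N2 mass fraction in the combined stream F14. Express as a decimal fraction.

0.3204

N2 enters only via F1 and leaves only via the purge: 1628×0.121 = 0.220×(N2 in F13), and the membrane unit passes all N2, so N2 in F14 = N2 in F13 = 895.4 tonne/day.
Cl2 in F14: m_A = 1628×0.879 + (1−0.220)·(1−0.684)·m_A, so m_A = 1431/0.7535 = 1899.1 tonne/day.
F14 = 1899.1 + 895.4 = 2794.5 tonne/day.
N2 fraction in F14 = 895.4/2794.5 = 0.3204.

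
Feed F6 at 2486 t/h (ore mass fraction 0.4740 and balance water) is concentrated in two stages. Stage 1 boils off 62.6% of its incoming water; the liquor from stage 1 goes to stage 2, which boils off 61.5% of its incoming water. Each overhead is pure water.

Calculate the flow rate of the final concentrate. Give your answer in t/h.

1367 t/h

water in feed = 2486×0.526 = 1307.6 t/h.
After stage 1: water left = (1−0.626)×1307.6 = 489.06; stream total = 1667.4 t/h.
After stage 2: water left = (1−0.615)×489.06 = 188.29; final concentrate = 1366.7 t/h.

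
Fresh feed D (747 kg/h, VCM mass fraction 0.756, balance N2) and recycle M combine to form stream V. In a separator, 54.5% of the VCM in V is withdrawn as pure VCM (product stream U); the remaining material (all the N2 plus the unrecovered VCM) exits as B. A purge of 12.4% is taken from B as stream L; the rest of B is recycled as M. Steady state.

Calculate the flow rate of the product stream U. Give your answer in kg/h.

VCM in V: m_A = 747×0.756 + (1−0.124)·(1−0.545)·m_A, so m_A = 564.73/0.6014 = 939 kg/h.
Product U = 0.545×939 = 511.75 kg/h.

511.8 kg/h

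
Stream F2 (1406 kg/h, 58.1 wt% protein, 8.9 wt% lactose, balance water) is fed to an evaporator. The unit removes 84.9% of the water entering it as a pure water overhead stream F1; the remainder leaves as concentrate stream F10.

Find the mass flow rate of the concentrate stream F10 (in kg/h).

water entering = 1406×0.330 = 463.98 kg/h; overhead removed = 0.849×463.98 = 393.92 kg/h.
Concentrate = 1406 − 393.92 = 1012.1 kg/h.

1012 kg/h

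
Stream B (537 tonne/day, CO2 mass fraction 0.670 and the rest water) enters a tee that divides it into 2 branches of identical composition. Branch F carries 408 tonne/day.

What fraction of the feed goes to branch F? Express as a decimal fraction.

0.760

Fraction to F = 408/537 = 0.7598.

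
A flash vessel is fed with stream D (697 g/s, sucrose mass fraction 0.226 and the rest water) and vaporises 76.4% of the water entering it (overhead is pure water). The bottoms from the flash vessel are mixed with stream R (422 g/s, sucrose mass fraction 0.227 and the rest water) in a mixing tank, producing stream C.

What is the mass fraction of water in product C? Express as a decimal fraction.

Vapour removed = 0.764×0.774×697 = 412.16 g/s; concentrate = 284.84 g/s.
water reaching the mixer = 127.32 (from concentrate) + 422×0.773 = 453.52 g/s.
Product flow = 284.84 + 422 = 706.84 g/s; water fraction = 0.642.

0.642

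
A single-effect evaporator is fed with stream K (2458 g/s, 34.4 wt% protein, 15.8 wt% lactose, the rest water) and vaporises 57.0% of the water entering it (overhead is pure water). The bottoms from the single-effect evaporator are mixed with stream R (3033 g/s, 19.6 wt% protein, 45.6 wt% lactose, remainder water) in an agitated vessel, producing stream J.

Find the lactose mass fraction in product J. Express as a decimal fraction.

0.370

Vapour removed = 0.570×0.498×2458 = 697.73 g/s; concentrate = 1760.3 g/s.
lactose reaching the mixer = 388.36 (from concentrate) + 3033×0.456 = 1771.4 g/s.
Product flow = 1760.3 + 3033 = 4793.3 g/s; lactose fraction = 0.370.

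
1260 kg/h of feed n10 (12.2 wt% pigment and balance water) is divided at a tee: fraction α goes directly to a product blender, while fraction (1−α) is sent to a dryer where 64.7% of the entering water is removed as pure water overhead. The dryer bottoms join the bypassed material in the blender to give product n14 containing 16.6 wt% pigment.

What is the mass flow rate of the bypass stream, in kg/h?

All 1260×0.122 = 153.72 kg/h of pigment reaches n14, so n14 = 153.72/0.166 = 926.02 kg/h and vapour = 333.98 kg/h.
The evaporator receives (1−α)·1260 of feed at 0.878 water and removes 0.647 of that water:
0.647×0.878×(1−α)×1260 = 333.98
(1−α) = 333.98/715.76 = 0.4666;  α = 0.5334.
Bypass flow = 0.5334×1260 = 672.08 kg/h.

672.1 kg/h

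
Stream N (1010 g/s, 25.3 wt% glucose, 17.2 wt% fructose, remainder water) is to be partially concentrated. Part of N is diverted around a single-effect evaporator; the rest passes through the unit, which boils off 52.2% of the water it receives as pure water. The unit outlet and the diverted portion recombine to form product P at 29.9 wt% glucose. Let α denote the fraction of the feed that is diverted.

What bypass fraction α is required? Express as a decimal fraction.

0.487

All 1010×0.253 = 255.53 g/s of glucose reaches P, so P = 255.53/0.299 = 854.62 g/s and vapour = 155.38 g/s.
The evaporator receives (1−α)·1010 of feed at 0.575 water and removes 0.522 of that water:
0.522×0.575×(1−α)×1010 = 155.38
(1−α) = 155.38/303.15 = 0.5126;  α = 0.4874.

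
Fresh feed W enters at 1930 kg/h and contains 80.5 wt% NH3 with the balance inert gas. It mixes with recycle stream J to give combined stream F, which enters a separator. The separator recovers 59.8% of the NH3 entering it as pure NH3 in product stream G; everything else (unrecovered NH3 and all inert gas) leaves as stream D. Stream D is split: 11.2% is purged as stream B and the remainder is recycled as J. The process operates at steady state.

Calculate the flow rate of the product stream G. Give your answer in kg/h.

1445 kg/h

NH3 in F: m_A = 1930×0.805 + (1−0.112)·(1−0.598)·m_A, so m_A = 1553.7/0.6430 = 2416.2 kg/h.
Product G = 0.598×2416.2 = 1444.9 kg/h.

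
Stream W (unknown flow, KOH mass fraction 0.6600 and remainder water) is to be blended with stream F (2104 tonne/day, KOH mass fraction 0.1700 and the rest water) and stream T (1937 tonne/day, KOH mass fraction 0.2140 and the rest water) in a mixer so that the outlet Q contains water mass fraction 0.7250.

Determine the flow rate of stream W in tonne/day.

880.7 tonne/day

Let W be the unknown flow. Total out = 4041 + W.
water balance: 3268.8 + 0.340·W = 0.725·(4041 + W)
(0.340 − 0.725)·W = 0.725×4041 − 3268.8 = -339.08
W = -339.08 / -0.385 = 880.72 tonne/day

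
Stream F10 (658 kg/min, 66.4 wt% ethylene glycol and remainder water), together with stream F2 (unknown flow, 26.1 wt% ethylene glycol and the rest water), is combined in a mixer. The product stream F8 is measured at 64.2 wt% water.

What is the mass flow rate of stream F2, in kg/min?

Let F2 be the unknown flow. Total out = 658 + F2.
water balance: 221.09 + 0.739·F2 = 0.642·(658 + F2)
(0.739 − 0.642)·F2 = 0.642×658 − 221.09 = 201.35
F2 = 201.35 / 0.097 = 2075.8 kg/min

2076 kg/min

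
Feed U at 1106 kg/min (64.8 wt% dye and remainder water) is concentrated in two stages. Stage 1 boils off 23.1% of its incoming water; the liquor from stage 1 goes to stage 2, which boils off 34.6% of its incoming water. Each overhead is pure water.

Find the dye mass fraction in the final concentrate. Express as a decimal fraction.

water in feed = 1106×0.352 = 389.31 kg/min.
After stage 1: water left = (1−0.231)×389.31 = 299.38; stream total = 1016.1 kg/min.
After stage 2: water left = (1−0.346)×299.38 = 195.8; final concentrate = 912.48 kg/min.
dye fraction = 716.69/912.48 = 0.7854.

0.7854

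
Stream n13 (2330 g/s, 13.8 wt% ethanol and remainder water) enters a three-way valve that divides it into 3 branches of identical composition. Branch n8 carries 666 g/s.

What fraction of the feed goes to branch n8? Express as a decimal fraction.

0.286

Fraction to n8 = 666/2330 = 0.2858.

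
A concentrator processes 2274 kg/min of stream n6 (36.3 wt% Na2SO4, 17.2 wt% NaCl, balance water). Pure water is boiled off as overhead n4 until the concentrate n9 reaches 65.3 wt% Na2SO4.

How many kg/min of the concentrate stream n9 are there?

1264 kg/min

Na2SO4 is conserved: 2274×0.363 = 825.46 kg/min all reports to the concentrate.
Concentrate = 825.46/(target fraction) = 1264.1 kg/min.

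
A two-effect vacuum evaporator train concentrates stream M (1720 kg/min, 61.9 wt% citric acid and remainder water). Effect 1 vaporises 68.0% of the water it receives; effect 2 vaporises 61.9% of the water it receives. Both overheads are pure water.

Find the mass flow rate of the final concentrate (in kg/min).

water in feed = 1720×0.381 = 655.32 kg/min.
After stage 1: water left = (1−0.680)×655.32 = 209.7; stream total = 1274.4 kg/min.
After stage 2: water left = (1−0.619)×209.7 = 79.897; final concentrate = 1144.6 kg/min.

1145 kg/min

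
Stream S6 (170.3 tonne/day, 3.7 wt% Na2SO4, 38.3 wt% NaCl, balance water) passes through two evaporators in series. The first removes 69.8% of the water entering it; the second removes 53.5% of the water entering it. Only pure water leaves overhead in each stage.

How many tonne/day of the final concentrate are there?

water in feed = 170.3×0.580 = 98.774 tonne/day.
After stage 1: water left = (1−0.698)×98.774 = 29.83; stream total = 101.36 tonne/day.
After stage 2: water left = (1−0.535)×29.83 = 13.871; final concentrate = 85.397 tonne/day.

85.4 tonne/day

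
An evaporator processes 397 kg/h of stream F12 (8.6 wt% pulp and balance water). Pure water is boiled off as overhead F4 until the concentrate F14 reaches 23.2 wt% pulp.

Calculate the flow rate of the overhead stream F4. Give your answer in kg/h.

pulp is conserved: 397×0.086 = 34.142 kg/h all reports to the concentrate.
Concentrate = 34.142/(target fraction) = 147.16 kg/h.
Overhead = 397 − 147.16 = 249.84 kg/h.

249.8 kg/h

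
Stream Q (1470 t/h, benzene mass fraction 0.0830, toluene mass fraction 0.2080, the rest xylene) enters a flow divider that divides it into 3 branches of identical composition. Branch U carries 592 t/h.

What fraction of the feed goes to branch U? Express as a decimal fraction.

Fraction to U = 592/1470 = 0.4027.

0.403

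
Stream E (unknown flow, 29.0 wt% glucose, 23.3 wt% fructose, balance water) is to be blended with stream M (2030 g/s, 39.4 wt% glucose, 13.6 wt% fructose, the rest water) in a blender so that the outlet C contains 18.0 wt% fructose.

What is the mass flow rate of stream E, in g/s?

Let E be the unknown flow. Total out = 2030 + E.
fructose balance: 276.08 + 0.233·E = 0.180·(2030 + E)
(0.233 − 0.180)·E = 0.180×2030 − 276.08 = 89.32
E = 89.32 / 0.053 = 1685.3 g/s

1685 g/s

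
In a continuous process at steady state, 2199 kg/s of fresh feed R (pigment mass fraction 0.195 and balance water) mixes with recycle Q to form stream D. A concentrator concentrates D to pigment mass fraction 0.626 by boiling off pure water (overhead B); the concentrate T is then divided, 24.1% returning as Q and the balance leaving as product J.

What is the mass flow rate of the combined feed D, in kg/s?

Overall pigment balance (none leaves overhead): pigment in fresh feed = pigment in product, i.e. 2199×0.195 = (1−0.241)·T·0.626.
T = 428.81/(0.626×0.759) = 902.49 kg/s.
Recycle Q = 0.241×902.49 = 217.5 kg/s.
Combined feed D = 2199 + 217.5 = 2416.5 kg/s.

2417 kg/s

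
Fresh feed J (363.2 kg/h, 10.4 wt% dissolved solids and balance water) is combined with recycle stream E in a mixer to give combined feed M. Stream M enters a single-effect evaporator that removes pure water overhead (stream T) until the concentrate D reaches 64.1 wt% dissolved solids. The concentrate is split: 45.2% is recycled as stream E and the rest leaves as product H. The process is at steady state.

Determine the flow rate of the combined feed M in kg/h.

411.8 kg/h

Overall dissolved solids balance (none leaves overhead): dissolved solids in fresh feed = dissolved solids in product, i.e. 363.2×0.104 = (1−0.452)·D·0.641.
D = 37.773/(0.641×0.548) = 107.53 kg/h.
Recycle E = 0.452×107.53 = 48.605 kg/h.
Combined feed M = 363.2 + 48.605 = 411.8 kg/h.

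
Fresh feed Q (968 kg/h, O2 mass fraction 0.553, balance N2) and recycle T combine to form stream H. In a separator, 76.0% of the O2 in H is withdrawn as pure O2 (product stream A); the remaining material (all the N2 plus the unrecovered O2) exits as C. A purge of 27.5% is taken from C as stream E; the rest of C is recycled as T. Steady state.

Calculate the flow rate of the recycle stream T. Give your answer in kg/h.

1254 kg/h

N2 enters only via Q and leaves only via the purge: 968×0.447 = 0.275×(N2 in C), and the separator passes all N2, so N2 in H = N2 in C = 1573.4 kg/h.
O2 in H: m_A = 968×0.553 + (1−0.275)·(1−0.760)·m_A, so m_A = 535.3/0.8260 = 648.07 kg/h.
C = (1−0.760)×648.07 + 1573.4 = 1729 kg/h.
Recycle T = (1−0.275)×1729 = 1253.5 kg/h.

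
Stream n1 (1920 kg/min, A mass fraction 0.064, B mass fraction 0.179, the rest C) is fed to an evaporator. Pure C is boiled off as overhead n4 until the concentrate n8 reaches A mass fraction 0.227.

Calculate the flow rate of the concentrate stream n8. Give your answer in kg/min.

A is conserved: 1920×0.064 = 122.88 kg/min all reports to the concentrate.
Concentrate = 122.88/(target fraction) = 541.32 kg/min.

541.3 kg/min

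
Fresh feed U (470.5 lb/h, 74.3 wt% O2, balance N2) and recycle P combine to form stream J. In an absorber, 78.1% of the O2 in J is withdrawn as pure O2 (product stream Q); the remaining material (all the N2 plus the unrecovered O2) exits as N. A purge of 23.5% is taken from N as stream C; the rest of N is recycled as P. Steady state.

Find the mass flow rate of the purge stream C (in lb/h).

142.5 lb/h

N2 enters only via U and leaves only via the purge: 470.5×0.257 = 0.235×(N2 in N), and the absorber passes all N2, so N2 in J = N2 in N = 514.55 lb/h.
O2 in J: m_A = 470.5×0.743 + (1−0.235)·(1−0.781)·m_A, so m_A = 349.58/0.8325 = 419.94 lb/h.
N = (1−0.781)×419.94 + 514.55 = 606.51 lb/h.
Purge C = 0.235×606.51 = 142.53 lb/h.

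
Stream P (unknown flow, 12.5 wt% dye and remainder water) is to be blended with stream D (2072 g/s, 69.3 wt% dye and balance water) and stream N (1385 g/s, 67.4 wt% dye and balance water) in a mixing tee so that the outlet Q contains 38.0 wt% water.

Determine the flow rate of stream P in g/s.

Let P be the unknown flow. Total out = 3457 + P.
water balance: 1087.6 + 0.875·P = 0.380·(3457 + P)
(0.875 − 0.380)·P = 0.380×3457 − 1087.6 = 226.05
P = 226.05 / 0.495 = 456.66 g/s

456.7 g/s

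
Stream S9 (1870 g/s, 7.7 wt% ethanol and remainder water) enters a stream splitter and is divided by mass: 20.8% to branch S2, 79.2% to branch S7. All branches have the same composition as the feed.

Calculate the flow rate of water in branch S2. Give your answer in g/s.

359 g/s

Branch S2 total = 0.208×1870 = 388.96 g/s.
water in S2 = 0.923×388.96 = 359.01 g/s.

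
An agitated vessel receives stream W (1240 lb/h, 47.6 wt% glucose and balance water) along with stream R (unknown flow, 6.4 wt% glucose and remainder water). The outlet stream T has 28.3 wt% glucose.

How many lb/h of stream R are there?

Let R be the unknown flow. Total out = 1240 + R.
glucose balance: 590.24 + 0.064·R = 0.283·(1240 + R)
(0.064 − 0.283)·R = 0.283×1240 − 590.24 = -239.32
R = -239.32 / -0.219 = 1092.8 lb/h

1093 lb/h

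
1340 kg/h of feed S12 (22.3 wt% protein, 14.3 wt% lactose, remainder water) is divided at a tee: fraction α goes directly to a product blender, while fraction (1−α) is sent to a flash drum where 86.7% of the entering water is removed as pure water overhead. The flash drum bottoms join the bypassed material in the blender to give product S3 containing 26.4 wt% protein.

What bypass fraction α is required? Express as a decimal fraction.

0.717

All 1340×0.223 = 298.82 kg/h of protein reaches S3, so S3 = 298.82/0.264 = 1131.9 kg/h and vapour = 208.11 kg/h.
The evaporator receives (1−α)·1340 of feed at 0.634 water and removes 0.867 of that water:
0.867×0.634×(1−α)×1340 = 208.11
(1−α) = 208.11/736.57 = 0.2825;  α = 0.7175.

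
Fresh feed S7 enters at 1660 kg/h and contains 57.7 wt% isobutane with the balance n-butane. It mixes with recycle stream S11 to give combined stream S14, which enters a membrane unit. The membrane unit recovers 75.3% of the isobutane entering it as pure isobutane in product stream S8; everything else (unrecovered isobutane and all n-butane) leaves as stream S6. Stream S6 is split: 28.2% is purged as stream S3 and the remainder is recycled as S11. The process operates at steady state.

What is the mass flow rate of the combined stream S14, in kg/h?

n-butane enters only via S7 and leaves only via the purge: 1660×0.423 = 0.282×(n-butane in S6), and the membrane unit passes all n-butane, so n-butane in S14 = n-butane in S6 = 2490 kg/h.
isobutane in S14: m_A = 1660×0.577 + (1−0.282)·(1−0.753)·m_A, so m_A = 957.82/0.8227 = 1164.3 kg/h.
S14 = 1164.3 + 2490 = 3654.3 kg/h.

3654 kg/h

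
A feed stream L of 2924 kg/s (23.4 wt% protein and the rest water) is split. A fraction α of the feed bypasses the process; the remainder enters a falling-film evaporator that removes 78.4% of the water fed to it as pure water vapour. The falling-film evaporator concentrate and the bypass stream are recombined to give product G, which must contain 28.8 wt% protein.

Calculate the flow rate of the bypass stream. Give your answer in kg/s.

2011 kg/s

All 2924×0.234 = 684.22 kg/s of protein reaches G, so G = 684.22/0.288 = 2375.8 kg/s and vapour = 548.25 kg/s.
The evaporator receives (1−α)·2924 of feed at 0.766 water and removes 0.784 of that water:
0.784×0.766×(1−α)×2924 = 548.25
(1−α) = 548.25/1756 = 0.3122;  α = 0.6878.
Bypass flow = 0.6878×2924 = 2011.1 kg/s.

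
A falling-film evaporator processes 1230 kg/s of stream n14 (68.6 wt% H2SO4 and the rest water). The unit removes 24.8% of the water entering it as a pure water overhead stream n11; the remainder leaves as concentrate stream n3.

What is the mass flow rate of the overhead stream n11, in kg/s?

95.78 kg/s

water entering = 1230×0.314 = 386.22 kg/s; overhead removed = 0.248×386.22 = 95.783 kg/s.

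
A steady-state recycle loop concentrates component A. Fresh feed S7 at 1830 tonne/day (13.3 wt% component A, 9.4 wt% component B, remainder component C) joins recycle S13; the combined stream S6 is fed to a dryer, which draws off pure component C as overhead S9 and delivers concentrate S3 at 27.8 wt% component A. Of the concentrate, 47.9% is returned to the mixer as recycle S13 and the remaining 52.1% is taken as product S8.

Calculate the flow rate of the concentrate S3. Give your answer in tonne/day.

Overall component A balance (none leaves overhead): component A in fresh feed = component A in product, i.e. 1830×0.133 = (1−0.479)·S3·0.278.
S3 = 243.39/(0.278×0.521) = 1680.4 tonne/day.

1680 tonne/day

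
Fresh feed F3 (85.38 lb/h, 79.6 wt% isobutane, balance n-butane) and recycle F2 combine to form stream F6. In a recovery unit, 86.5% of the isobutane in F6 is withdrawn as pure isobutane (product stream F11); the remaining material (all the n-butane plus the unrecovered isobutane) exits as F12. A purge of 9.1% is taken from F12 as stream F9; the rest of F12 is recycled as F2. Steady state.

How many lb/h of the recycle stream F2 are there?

183.5 lb/h

n-butane enters only via F3 and leaves only via the purge: 85.38×0.204 = 0.091×(n-butane in F12), and the recovery unit passes all n-butane, so n-butane in F6 = n-butane in F12 = 191.4 lb/h.
isobutane in F6: m_A = 85.38×0.796 + (1−0.091)·(1−0.865)·m_A, so m_A = 67.962/0.8773 = 77.469 lb/h.
F12 = (1−0.865)×77.469 + 191.4 = 201.86 lb/h.
Recycle F2 = (1−0.091)×201.86 = 183.49 lb/h.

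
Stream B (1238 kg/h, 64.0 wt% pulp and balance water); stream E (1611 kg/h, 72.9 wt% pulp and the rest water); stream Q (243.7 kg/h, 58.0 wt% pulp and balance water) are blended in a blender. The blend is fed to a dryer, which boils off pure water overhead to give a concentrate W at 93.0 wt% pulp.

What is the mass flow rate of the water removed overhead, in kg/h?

pulp entering = 1238×0.640 + 1611×0.729 + 243.7×0.580 = 2108.1 kg/h.
All pulp reports to W, so W = 2108.1/0.930 = 2266.8 kg/h.
Total feed = 3092.7 kg/h; overhead = 3092.7 − 2266.8 = 825.94 kg/h.

825.9 kg/h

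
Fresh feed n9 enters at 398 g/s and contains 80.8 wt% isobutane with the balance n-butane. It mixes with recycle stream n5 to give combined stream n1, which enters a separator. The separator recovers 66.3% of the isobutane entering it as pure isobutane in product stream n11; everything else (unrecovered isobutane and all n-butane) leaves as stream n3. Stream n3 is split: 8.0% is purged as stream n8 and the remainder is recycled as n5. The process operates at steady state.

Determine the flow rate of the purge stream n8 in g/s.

88.98 g/s

n-butane enters only via n9 and leaves only via the purge: 398×0.192 = 0.080×(n-butane in n3), and the separator passes all n-butane, so n-butane in n1 = n-butane in n3 = 955.2 g/s.
isobutane in n1: m_A = 398×0.808 + (1−0.080)·(1−0.663)·m_A, so m_A = 321.58/0.6900 = 466.09 g/s.
n3 = (1−0.663)×466.09 + 955.2 = 1112.3 g/s.
Purge n8 = 0.080×1112.3 = 88.982 g/s.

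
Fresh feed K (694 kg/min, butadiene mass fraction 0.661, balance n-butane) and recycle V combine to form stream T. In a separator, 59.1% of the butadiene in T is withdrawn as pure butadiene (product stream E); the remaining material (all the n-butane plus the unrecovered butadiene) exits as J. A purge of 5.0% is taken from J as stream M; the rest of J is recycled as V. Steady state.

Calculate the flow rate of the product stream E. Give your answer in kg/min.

443.4 kg/min

butadiene in T: m_A = 694×0.661 + (1−0.050)·(1−0.591)·m_A, so m_A = 458.73/0.6115 = 750.24 kg/min.
Product E = 0.591×750.24 = 443.39 kg/min.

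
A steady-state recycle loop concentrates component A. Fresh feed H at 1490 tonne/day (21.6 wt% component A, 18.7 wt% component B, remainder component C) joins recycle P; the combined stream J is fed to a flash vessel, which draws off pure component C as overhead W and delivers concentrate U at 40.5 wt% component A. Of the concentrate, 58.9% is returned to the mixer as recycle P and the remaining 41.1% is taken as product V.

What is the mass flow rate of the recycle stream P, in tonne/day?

Overall component A balance (none leaves overhead): component A in fresh feed = component A in product, i.e. 1490×0.216 = (1−0.589)·U·0.405.
U = 321.84/(0.405×0.411) = 1933.5 tonne/day.
Recycle P = 0.589×1933.5 = 1138.8 tonne/day.

1139 tonne/day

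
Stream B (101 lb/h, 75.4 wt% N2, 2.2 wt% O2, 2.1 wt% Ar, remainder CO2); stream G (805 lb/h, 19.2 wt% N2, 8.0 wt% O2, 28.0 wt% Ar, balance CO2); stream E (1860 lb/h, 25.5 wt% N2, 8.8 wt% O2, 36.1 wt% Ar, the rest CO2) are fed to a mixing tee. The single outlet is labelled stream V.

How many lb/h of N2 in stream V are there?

N2 out = N2 in = 101×0.754 + 805×0.192 + 1860×0.255 = 705.01 lb/h.

705 lb/h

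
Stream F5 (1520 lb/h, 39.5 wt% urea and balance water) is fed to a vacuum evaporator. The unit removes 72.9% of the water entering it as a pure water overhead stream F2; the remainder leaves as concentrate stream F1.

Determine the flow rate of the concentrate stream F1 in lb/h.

849.6 lb/h

water entering = 1520×0.605 = 919.6 lb/h; overhead removed = 0.729×919.6 = 670.39 lb/h.
Concentrate = 1520 − 670.39 = 849.61 lb/h.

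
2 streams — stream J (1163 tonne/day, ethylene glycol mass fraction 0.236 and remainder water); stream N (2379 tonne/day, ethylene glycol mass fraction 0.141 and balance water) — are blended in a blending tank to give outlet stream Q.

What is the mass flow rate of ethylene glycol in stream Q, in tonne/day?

609.9 tonne/day

ethylene glycol out = ethylene glycol in = 1163×0.236 + 2379×0.141 = 609.91 tonne/day.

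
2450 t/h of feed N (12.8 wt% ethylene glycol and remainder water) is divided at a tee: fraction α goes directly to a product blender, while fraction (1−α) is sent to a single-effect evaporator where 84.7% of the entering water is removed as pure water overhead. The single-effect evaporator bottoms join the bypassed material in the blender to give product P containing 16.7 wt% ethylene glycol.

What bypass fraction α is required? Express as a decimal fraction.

All 2450×0.128 = 313.6 t/h of ethylene glycol reaches P, so P = 313.6/0.167 = 1877.8 t/h and vapour = 572.16 t/h.
The evaporator receives (1−α)·2450 of feed at 0.872 water and removes 0.847 of that water:
0.847×0.872×(1−α)×2450 = 572.16
(1−α) = 572.16/1809.5 = 0.3162;  α = 0.6838.

0.684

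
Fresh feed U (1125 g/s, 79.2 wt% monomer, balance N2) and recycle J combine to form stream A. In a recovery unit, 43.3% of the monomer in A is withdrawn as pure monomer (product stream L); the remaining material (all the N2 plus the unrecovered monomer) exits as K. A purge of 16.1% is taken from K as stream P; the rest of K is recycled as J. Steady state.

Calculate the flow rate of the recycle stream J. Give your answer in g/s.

N2 enters only via U and leaves only via the purge: 1125×0.208 = 0.161×(N2 in K), and the recovery unit passes all N2, so N2 in A = N2 in K = 1453.4 g/s.
monomer in A: m_A = 1125×0.792 + (1−0.161)·(1−0.433)·m_A, so m_A = 891/0.5243 = 1699.5 g/s.
K = (1−0.433)×1699.5 + 1453.4 = 2417 g/s.
Recycle J = (1−0.161)×2417 = 2027.9 g/s.

2028 g/s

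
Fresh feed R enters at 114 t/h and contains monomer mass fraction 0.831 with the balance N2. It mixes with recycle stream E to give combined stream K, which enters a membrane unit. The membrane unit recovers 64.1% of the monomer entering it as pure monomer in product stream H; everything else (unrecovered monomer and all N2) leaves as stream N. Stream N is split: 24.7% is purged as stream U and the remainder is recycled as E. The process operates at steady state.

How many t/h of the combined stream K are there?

207.8 t/h

N2 enters only via R and leaves only via the purge: 114×0.169 = 0.247×(N2 in N), and the membrane unit passes all N2, so N2 in K = N2 in N = 78 t/h.
monomer in K: m_A = 114×0.831 + (1−0.247)·(1−0.641)·m_A, so m_A = 94.734/0.7297 = 129.83 t/h.
K = 129.83 + 78 = 207.83 t/h.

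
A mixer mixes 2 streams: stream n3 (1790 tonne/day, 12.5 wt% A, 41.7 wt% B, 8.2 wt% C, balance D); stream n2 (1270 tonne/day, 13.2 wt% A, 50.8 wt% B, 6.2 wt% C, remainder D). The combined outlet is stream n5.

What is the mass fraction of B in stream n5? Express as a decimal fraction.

0.455

Total flow out = 1790 + 1270 = 3060 tonne/day.
B in = 1790×0.417 + 1270×0.508 = 1391.6 tonne/day.
B mass fraction in n5 = 1391.6/3060 = 0.455.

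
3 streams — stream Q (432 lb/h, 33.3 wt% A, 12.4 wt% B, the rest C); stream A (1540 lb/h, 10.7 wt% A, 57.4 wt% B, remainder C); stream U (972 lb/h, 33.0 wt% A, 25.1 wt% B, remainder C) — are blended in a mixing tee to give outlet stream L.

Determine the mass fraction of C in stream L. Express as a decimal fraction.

0.385

Total flow out = 432 + 1540 + 972 = 2944 lb/h.
C in = 432×0.543 + 1540×0.319 + 972×0.419 = 1133.1 lb/h.
C mass fraction in L = 1133.1/2944 = 0.385.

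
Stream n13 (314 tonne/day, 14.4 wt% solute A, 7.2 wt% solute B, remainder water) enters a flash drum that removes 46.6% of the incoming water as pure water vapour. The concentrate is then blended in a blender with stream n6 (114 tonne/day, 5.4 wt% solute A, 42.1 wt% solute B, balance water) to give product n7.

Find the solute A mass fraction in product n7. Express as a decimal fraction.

0.164

Vapour removed = 0.466×0.784×314 = 114.72 tonne/day; concentrate = 199.28 tonne/day.
solute A reaching the mixer = 45.216 (from concentrate) + 114×0.054 = 51.372 tonne/day.
Product flow = 199.28 + 114 = 313.28 tonne/day; solute A fraction = 0.164.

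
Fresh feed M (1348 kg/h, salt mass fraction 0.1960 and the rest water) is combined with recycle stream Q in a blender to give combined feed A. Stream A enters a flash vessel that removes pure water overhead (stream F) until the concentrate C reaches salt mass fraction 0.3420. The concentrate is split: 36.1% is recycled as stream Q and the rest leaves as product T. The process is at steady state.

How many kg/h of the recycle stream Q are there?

Overall salt balance (none leaves overhead): salt in fresh feed = salt in product, i.e. 1348×0.196 = (1−0.361)·C·0.342.
C = 264.21/(0.342×0.639) = 1209 kg/h.
Recycle Q = 0.361×1209 = 436.44 kg/h.

436.4 kg/h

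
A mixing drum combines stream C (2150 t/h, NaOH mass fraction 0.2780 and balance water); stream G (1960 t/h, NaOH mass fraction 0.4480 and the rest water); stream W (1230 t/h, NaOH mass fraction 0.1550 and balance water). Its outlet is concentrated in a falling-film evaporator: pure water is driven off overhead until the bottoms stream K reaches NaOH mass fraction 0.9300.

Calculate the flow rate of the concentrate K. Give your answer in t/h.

1792 t/h

NaOH entering = 2150×0.278 + 1960×0.448 + 1230×0.155 = 1666.4 t/h.
All NaOH reports to K, so K = 1666.4/0.930 = 1791.9 t/h.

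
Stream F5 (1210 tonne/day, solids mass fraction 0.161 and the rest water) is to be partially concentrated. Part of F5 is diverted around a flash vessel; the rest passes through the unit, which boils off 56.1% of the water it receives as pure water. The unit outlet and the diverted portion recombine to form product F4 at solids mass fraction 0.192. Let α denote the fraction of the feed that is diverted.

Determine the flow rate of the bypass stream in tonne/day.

All 1210×0.161 = 194.81 tonne/day of solids reaches F4, so F4 = 194.81/0.192 = 1014.6 tonne/day and vapour = 195.36 tonne/day.
The evaporator receives (1−α)·1210 of feed at 0.839 water and removes 0.561 of that water:
0.561×0.839×(1−α)×1210 = 195.36
(1−α) = 195.36/569.52 = 0.3430;  α = 0.6570.
Bypass flow = 0.6570×1210 = 794.93 tonne/day.

794.9 tonne/day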